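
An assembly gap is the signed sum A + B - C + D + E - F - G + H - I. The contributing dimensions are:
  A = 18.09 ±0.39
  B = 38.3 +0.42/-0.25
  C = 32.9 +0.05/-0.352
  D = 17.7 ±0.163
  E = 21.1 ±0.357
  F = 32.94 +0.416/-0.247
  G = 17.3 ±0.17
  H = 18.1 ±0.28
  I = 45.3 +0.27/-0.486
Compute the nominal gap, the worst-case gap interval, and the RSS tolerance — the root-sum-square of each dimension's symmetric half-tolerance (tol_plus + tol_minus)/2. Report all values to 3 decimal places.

nominal=-15.150 wc=[-17.496,-12.285] rss=0.905

Stack each dimension's contribution:
  +A: nom +18.090 → Σnom=18.090; wc +0.390/-0.390 → slack +0.390/-0.390; half-tol=0.390, Σhalf²=0.152100
  +B: nom +38.300 → Σnom=56.390; wc +0.420/-0.250 → slack +0.810/-0.640; half-tol=0.335, Σhalf²=0.264325
  -C: nom -32.900 → Σnom=23.490; wc +0.352/-0.050 → slack +1.162/-0.690; half-tol=0.201, Σhalf²=0.304726
  +D: nom +17.700 → Σnom=41.190; wc +0.163/-0.163 → slack +1.325/-0.853; half-tol=0.163, Σhalf²=0.331295
  +E: nom +21.100 → Σnom=62.290; wc +0.357/-0.357 → slack +1.682/-1.210; half-tol=0.357, Σhalf²=0.458744
  -F: nom -32.940 → Σnom=29.350; wc +0.247/-0.416 → slack +1.929/-1.626; half-tol=0.332, Σhalf²=0.568636
  -G: nom -17.300 → Σnom=12.050; wc +0.170/-0.170 → slack +2.099/-1.796; half-tol=0.170, Σhalf²=0.597536
  +H: nom +18.100 → Σnom=30.150; wc +0.280/-0.280 → slack +2.379/-2.076; half-tol=0.280, Σhalf²=0.675936
  -I: nom -45.300 → Σnom=-15.150; wc +0.486/-0.270 → slack +2.865/-2.346; half-tol=0.378, Σhalf²=0.818820
Nominal = -15.150. Worst-case = [-15.150 - 2.346, -15.150 + 2.865] = [-17.496, -12.285]. RSS = √0.818820 = 0.905.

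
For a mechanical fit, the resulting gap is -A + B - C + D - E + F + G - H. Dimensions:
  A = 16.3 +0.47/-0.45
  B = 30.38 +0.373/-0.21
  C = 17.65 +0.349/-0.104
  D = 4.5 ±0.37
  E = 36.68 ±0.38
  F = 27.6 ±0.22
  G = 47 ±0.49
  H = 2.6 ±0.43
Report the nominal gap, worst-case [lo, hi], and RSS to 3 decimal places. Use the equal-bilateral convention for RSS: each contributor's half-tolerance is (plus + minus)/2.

nominal=36.250 wc=[33.331,39.067] rss=1.050

Stack each dimension's contribution:
  -A: nom -16.300 → Σnom=-16.300; wc +0.450/-0.470 → slack +0.450/-0.470; half-tol=0.460, Σhalf²=0.211600
  +B: nom +30.380 → Σnom=14.080; wc +0.373/-0.210 → slack +0.823/-0.680; half-tol=0.291, Σhalf²=0.296572
  -C: nom -17.650 → Σnom=-3.570; wc +0.104/-0.349 → slack +0.927/-1.029; half-tol=0.226, Σhalf²=0.347874
  +D: nom +4.500 → Σnom=0.930; wc +0.370/-0.370 → slack +1.297/-1.399; half-tol=0.370, Σhalf²=0.484774
  -E: nom -36.680 → Σnom=-35.750; wc +0.380/-0.380 → slack +1.677/-1.779; half-tol=0.380, Σhalf²=0.629174
  +F: nom +27.600 → Σnom=-8.150; wc +0.220/-0.220 → slack +1.897/-1.999; half-tol=0.220, Σhalf²=0.677574
  +G: nom +47.000 → Σnom=38.850; wc +0.490/-0.490 → slack +2.387/-2.489; half-tol=0.490, Σhalf²=0.917674
  -H: nom -2.600 → Σnom=36.250; wc +0.430/-0.430 → slack +2.817/-2.919; half-tol=0.430, Σhalf²=1.102574
Nominal = 36.250. Worst-case = [36.250 - 2.919, 36.250 + 2.817] = [33.331, 39.067]. RSS = √1.102574 = 1.050.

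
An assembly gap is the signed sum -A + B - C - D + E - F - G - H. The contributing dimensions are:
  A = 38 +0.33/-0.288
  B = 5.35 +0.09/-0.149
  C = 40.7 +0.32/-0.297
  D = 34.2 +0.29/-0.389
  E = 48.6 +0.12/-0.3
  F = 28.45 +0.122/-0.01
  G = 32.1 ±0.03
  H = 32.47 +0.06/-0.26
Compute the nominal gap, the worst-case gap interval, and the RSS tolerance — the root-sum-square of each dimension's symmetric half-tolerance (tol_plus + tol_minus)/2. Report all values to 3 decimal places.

Stack each dimension's contribution:
  -A: nom -38.000 → Σnom=-38.000; wc +0.288/-0.330 → slack +0.288/-0.330; half-tol=0.309, Σhalf²=0.095481
  +B: nom +5.350 → Σnom=-32.650; wc +0.090/-0.149 → slack +0.378/-0.479; half-tol=0.119, Σhalf²=0.109761
  -C: nom -40.700 → Σnom=-73.350; wc +0.297/-0.320 → slack +0.675/-0.799; half-tol=0.308, Σhalf²=0.204933
  -D: nom -34.200 → Σnom=-107.550; wc +0.389/-0.290 → slack +1.064/-1.089; half-tol=0.340, Σhalf²=0.320194
  +E: nom +48.600 → Σnom=-58.950; wc +0.120/-0.300 → slack +1.184/-1.389; half-tol=0.210, Σhalf²=0.364294
  -F: nom -28.450 → Σnom=-87.400; wc +0.010/-0.122 → slack +1.194/-1.511; half-tol=0.066, Σhalf²=0.368650
  -G: nom -32.100 → Σnom=-119.500; wc +0.030/-0.030 → slack +1.224/-1.541; half-tol=0.030, Σhalf²=0.369550
  -H: nom -32.470 → Σnom=-151.970; wc +0.260/-0.060 → slack +1.484/-1.601; half-tol=0.160, Σhalf²=0.395150
Nominal = -151.970. Worst-case = [-151.970 - 1.601, -151.970 + 1.484] = [-153.571, -150.486]. RSS = √0.395150 = 0.629.

nominal=-151.970 wc=[-153.571,-150.486] rss=0.629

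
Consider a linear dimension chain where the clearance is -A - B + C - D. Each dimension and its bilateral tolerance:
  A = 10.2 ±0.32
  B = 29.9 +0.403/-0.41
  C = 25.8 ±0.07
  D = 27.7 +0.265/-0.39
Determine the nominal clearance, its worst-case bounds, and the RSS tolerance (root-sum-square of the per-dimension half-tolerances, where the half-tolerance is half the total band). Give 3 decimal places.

nominal=-42.000 wc=[-43.058,-40.810] rss=0.616

Stack each dimension's contribution:
  -A: nom -10.200 → Σnom=-10.200; wc +0.320/-0.320 → slack +0.320/-0.320; half-tol=0.320, Σhalf²=0.102400
  -B: nom -29.900 → Σnom=-40.100; wc +0.410/-0.403 → slack +0.730/-0.723; half-tol=0.406, Σhalf²=0.267642
  +C: nom +25.800 → Σnom=-14.300; wc +0.070/-0.070 → slack +0.800/-0.793; half-tol=0.070, Σhalf²=0.272542
  -D: nom -27.700 → Σnom=-42.000; wc +0.390/-0.265 → slack +1.190/-1.058; half-tol=0.328, Σhalf²=0.379798
Nominal = -42.000. Worst-case = [-42.000 - 1.058, -42.000 + 1.190] = [-43.058, -40.810]. RSS = √0.379798 = 0.616.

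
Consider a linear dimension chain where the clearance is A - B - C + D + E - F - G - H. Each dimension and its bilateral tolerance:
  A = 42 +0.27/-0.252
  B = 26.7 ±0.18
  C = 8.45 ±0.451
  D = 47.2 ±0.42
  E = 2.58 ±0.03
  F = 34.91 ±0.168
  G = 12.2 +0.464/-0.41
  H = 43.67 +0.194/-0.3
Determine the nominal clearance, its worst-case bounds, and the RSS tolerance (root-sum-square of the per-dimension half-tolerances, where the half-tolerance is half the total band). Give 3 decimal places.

Stack each dimension's contribution:
  +A: nom +42.000 → Σnom=42.000; wc +0.270/-0.252 → slack +0.270/-0.252; half-tol=0.261, Σhalf²=0.068121
  -B: nom -26.700 → Σnom=15.300; wc +0.180/-0.180 → slack +0.450/-0.432; half-tol=0.180, Σhalf²=0.100521
  -C: nom -8.450 → Σnom=6.850; wc +0.451/-0.451 → slack +0.901/-0.883; half-tol=0.451, Σhalf²=0.303922
  +D: nom +47.200 → Σnom=54.050; wc +0.420/-0.420 → slack +1.321/-1.303; half-tol=0.420, Σhalf²=0.480322
  +E: nom +2.580 → Σnom=56.630; wc +0.030/-0.030 → slack +1.351/-1.333; half-tol=0.030, Σhalf²=0.481222
  -F: nom -34.910 → Σnom=21.720; wc +0.168/-0.168 → slack +1.519/-1.501; half-tol=0.168, Σhalf²=0.509446
  -G: nom -12.200 → Σnom=9.520; wc +0.410/-0.464 → slack +1.929/-1.965; half-tol=0.437, Σhalf²=0.700415
  -H: nom -43.670 → Σnom=-34.150; wc +0.300/-0.194 → slack +2.229/-2.159; half-tol=0.247, Σhalf²=0.761424
Nominal = -34.150. Worst-case = [-34.150 - 2.159, -34.150 + 2.229] = [-36.309, -31.921]. RSS = √0.761424 = 0.873.

nominal=-34.150 wc=[-36.309,-31.921] rss=0.873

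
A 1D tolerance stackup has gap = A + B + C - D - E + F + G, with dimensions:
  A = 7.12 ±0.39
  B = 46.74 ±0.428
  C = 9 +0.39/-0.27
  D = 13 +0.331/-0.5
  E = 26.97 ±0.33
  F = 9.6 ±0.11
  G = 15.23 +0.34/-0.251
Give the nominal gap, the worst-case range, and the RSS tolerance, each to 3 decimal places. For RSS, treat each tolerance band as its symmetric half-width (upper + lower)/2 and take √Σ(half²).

nominal=47.720 wc=[45.610,50.208] rss=0.908

Stack each dimension's contribution:
  +A: nom +7.120 → Σnom=7.120; wc +0.390/-0.390 → slack +0.390/-0.390; half-tol=0.390, Σhalf²=0.152100
  +B: nom +46.740 → Σnom=53.860; wc +0.428/-0.428 → slack +0.818/-0.818; half-tol=0.428, Σhalf²=0.335284
  +C: nom +9.000 → Σnom=62.860; wc +0.390/-0.270 → slack +1.208/-1.088; half-tol=0.330, Σhalf²=0.444184
  -D: nom -13.000 → Σnom=49.860; wc +0.500/-0.331 → slack +1.708/-1.419; half-tol=0.415, Σhalf²=0.616824
  -E: nom -26.970 → Σnom=22.890; wc +0.330/-0.330 → slack +2.038/-1.749; half-tol=0.330, Σhalf²=0.725724
  +F: nom +9.600 → Σnom=32.490; wc +0.110/-0.110 → slack +2.148/-1.859; half-tol=0.110, Σhalf²=0.737824
  +G: nom +15.230 → Σnom=47.720; wc +0.340/-0.251 → slack +2.488/-2.110; half-tol=0.295, Σhalf²=0.825145
Nominal = 47.720. Worst-case = [47.720 - 2.110, 47.720 + 2.488] = [45.610, 50.208]. RSS = √0.825145 = 0.908.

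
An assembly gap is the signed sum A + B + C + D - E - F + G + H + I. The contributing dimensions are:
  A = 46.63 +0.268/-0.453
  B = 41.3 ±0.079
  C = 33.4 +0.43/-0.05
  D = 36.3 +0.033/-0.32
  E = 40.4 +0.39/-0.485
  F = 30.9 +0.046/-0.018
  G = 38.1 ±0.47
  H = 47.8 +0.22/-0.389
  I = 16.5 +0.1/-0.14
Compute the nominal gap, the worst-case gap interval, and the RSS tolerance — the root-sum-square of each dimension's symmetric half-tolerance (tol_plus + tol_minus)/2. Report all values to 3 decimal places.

Stack each dimension's contribution:
  +A: nom +46.630 → Σnom=46.630; wc +0.268/-0.453 → slack +0.268/-0.453; half-tol=0.361, Σhalf²=0.129960
  +B: nom +41.300 → Σnom=87.930; wc +0.079/-0.079 → slack +0.347/-0.532; half-tol=0.079, Σhalf²=0.136201
  +C: nom +33.400 → Σnom=121.330; wc +0.430/-0.050 → slack +0.777/-0.582; half-tol=0.240, Σhalf²=0.193801
  +D: nom +36.300 → Σnom=157.630; wc +0.033/-0.320 → slack +0.810/-0.902; half-tol=0.176, Σhalf²=0.224954
  -E: nom -40.400 → Σnom=117.230; wc +0.485/-0.390 → slack +1.295/-1.292; half-tol=0.438, Σhalf²=0.416360
  -F: nom -30.900 → Σnom=86.330; wc +0.018/-0.046 → slack +1.313/-1.338; half-tol=0.032, Σhalf²=0.417384
  +G: nom +38.100 → Σnom=124.430; wc +0.470/-0.470 → slack +1.783/-1.808; half-tol=0.470, Σhalf²=0.638284
  +H: nom +47.800 → Σnom=172.230; wc +0.220/-0.389 → slack +2.003/-2.197; half-tol=0.304, Σhalf²=0.731004
  +I: nom +16.500 → Σnom=188.730; wc +0.100/-0.140 → slack +2.103/-2.337; half-tol=0.120, Σhalf²=0.745404
Nominal = 188.730. Worst-case = [188.730 - 2.337, 188.730 + 2.103] = [186.393, 190.833]. RSS = √0.745404 = 0.863.

nominal=188.730 wc=[186.393,190.833] rss=0.863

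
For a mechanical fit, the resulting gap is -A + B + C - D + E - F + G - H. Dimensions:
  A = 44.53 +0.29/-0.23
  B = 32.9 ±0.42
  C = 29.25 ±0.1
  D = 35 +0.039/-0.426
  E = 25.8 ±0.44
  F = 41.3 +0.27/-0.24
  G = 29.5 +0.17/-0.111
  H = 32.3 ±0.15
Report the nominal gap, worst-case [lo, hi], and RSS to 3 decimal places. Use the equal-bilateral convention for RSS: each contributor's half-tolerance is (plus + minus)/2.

nominal=-35.680 wc=[-37.500,-33.504] rss=0.780

Stack each dimension's contribution:
  -A: nom -44.530 → Σnom=-44.530; wc +0.230/-0.290 → slack +0.230/-0.290; half-tol=0.260, Σhalf²=0.067600
  +B: nom +32.900 → Σnom=-11.630; wc +0.420/-0.420 → slack +0.650/-0.710; half-tol=0.420, Σhalf²=0.244000
  +C: nom +29.250 → Σnom=17.620; wc +0.100/-0.100 → slack +0.750/-0.810; half-tol=0.100, Σhalf²=0.254000
  -D: nom -35.000 → Σnom=-17.380; wc +0.426/-0.039 → slack +1.176/-0.849; half-tol=0.232, Σhalf²=0.308056
  +E: nom +25.800 → Σnom=8.420; wc +0.440/-0.440 → slack +1.616/-1.289; half-tol=0.440, Σhalf²=0.501656
  -F: nom -41.300 → Σnom=-32.880; wc +0.240/-0.270 → slack +1.856/-1.559; half-tol=0.255, Σhalf²=0.566681
  +G: nom +29.500 → Σnom=-3.380; wc +0.170/-0.111 → slack +2.026/-1.670; half-tol=0.141, Σhalf²=0.586421
  -H: nom -32.300 → Σnom=-35.680; wc +0.150/-0.150 → slack +2.176/-1.820; half-tol=0.150, Σhalf²=0.608921
Nominal = -35.680. Worst-case = [-35.680 - 1.820, -35.680 + 2.176] = [-37.500, -33.504]. RSS = √0.608921 = 0.780.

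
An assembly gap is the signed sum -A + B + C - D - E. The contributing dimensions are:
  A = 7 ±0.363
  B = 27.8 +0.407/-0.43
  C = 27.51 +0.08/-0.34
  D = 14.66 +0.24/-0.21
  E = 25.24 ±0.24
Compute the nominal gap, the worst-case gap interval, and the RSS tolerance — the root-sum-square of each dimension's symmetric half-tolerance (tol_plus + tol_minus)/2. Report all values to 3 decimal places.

Stack each dimension's contribution:
  -A: nom -7.000 → Σnom=-7.000; wc +0.363/-0.363 → slack +0.363/-0.363; half-tol=0.363, Σhalf²=0.131769
  +B: nom +27.800 → Σnom=20.800; wc +0.407/-0.430 → slack +0.770/-0.793; half-tol=0.418, Σhalf²=0.306911
  +C: nom +27.510 → Σnom=48.310; wc +0.080/-0.340 → slack +0.850/-1.133; half-tol=0.210, Σhalf²=0.351011
  -D: nom -14.660 → Σnom=33.650; wc +0.210/-0.240 → slack +1.060/-1.373; half-tol=0.225, Σhalf²=0.401636
  -E: nom -25.240 → Σnom=8.410; wc +0.240/-0.240 → slack +1.300/-1.613; half-tol=0.240, Σhalf²=0.459236
Nominal = 8.410. Worst-case = [8.410 - 1.613, 8.410 + 1.300] = [6.797, 9.710]. RSS = √0.459236 = 0.678.

nominal=8.410 wc=[6.797,9.710] rss=0.678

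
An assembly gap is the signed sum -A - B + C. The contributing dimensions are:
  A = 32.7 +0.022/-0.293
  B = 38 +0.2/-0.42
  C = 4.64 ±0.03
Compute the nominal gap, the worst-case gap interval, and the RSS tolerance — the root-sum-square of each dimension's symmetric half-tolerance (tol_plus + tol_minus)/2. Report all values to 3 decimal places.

nominal=-66.060 wc=[-66.312,-65.317] rss=0.349

Stack each dimension's contribution:
  -A: nom -32.700 → Σnom=-32.700; wc +0.293/-0.022 → slack +0.293/-0.022; half-tol=0.158, Σhalf²=0.024806
  -B: nom -38.000 → Σnom=-70.700; wc +0.420/-0.200 → slack +0.713/-0.222; half-tol=0.310, Σhalf²=0.120906
  +C: nom +4.640 → Σnom=-66.060; wc +0.030/-0.030 → slack +0.743/-0.252; half-tol=0.030, Σhalf²=0.121806
Nominal = -66.060. Worst-case = [-66.060 - 0.252, -66.060 + 0.743] = [-66.312, -65.317]. RSS = √0.121806 = 0.349.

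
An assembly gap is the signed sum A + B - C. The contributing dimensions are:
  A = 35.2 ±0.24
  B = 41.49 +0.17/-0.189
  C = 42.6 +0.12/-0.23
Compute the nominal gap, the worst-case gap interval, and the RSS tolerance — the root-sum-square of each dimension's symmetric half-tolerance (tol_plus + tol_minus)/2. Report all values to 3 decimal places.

nominal=34.090 wc=[33.541,34.730] rss=0.347

Stack each dimension's contribution:
  +A: nom +35.200 → Σnom=35.200; wc +0.240/-0.240 → slack +0.240/-0.240; half-tol=0.240, Σhalf²=0.057600
  +B: nom +41.490 → Σnom=76.690; wc +0.170/-0.189 → slack +0.410/-0.429; half-tol=0.179, Σhalf²=0.089820
  -C: nom -42.600 → Σnom=34.090; wc +0.230/-0.120 → slack +0.640/-0.549; half-tol=0.175, Σhalf²=0.120445
Nominal = 34.090. Worst-case = [34.090 - 0.549, 34.090 + 0.640] = [33.541, 34.730]. RSS = √0.120445 = 0.347.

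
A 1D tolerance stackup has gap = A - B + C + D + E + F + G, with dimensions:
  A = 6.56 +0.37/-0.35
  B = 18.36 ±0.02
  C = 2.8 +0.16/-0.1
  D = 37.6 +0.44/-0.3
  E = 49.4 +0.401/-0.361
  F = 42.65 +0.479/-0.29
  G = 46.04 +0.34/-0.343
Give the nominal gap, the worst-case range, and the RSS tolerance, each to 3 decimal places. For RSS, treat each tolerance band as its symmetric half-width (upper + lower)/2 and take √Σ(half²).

nominal=166.690 wc=[164.926,168.900] rss=0.833

Stack each dimension's contribution:
  +A: nom +6.560 → Σnom=6.560; wc +0.370/-0.350 → slack +0.370/-0.350; half-tol=0.360, Σhalf²=0.129600
  -B: nom -18.360 → Σnom=-11.800; wc +0.020/-0.020 → slack +0.390/-0.370; half-tol=0.020, Σhalf²=0.130000
  +C: nom +2.800 → Σnom=-9.000; wc +0.160/-0.100 → slack +0.550/-0.470; half-tol=0.130, Σhalf²=0.146900
  +D: nom +37.600 → Σnom=28.600; wc +0.440/-0.300 → slack +0.990/-0.770; half-tol=0.370, Σhalf²=0.283800
  +E: nom +49.400 → Σnom=78.000; wc +0.401/-0.361 → slack +1.391/-1.131; half-tol=0.381, Σhalf²=0.428961
  +F: nom +42.650 → Σnom=120.650; wc +0.479/-0.290 → slack +1.870/-1.421; half-tol=0.384, Σhalf²=0.576801
  +G: nom +46.040 → Σnom=166.690; wc +0.340/-0.343 → slack +2.210/-1.764; half-tol=0.342, Σhalf²=0.693423
Nominal = 166.690. Worst-case = [166.690 - 1.764, 166.690 + 2.210] = [164.926, 168.900]. RSS = √0.693423 = 0.833.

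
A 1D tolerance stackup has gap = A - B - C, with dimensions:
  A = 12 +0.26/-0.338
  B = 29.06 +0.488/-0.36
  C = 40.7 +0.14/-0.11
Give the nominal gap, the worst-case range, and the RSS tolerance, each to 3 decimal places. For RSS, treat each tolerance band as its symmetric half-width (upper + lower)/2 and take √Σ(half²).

Stack each dimension's contribution:
  +A: nom +12.000 → Σnom=12.000; wc +0.260/-0.338 → slack +0.260/-0.338; half-tol=0.299, Σhalf²=0.089401
  -B: nom -29.060 → Σnom=-17.060; wc +0.360/-0.488 → slack +0.620/-0.826; half-tol=0.424, Σhalf²=0.269177
  -C: nom -40.700 → Σnom=-57.760; wc +0.110/-0.140 → slack +0.730/-0.966; half-tol=0.125, Σhalf²=0.284802
Nominal = -57.760. Worst-case = [-57.760 - 0.966, -57.760 + 0.730] = [-58.726, -57.030]. RSS = √0.284802 = 0.534.

nominal=-57.760 wc=[-58.726,-57.030] rss=0.534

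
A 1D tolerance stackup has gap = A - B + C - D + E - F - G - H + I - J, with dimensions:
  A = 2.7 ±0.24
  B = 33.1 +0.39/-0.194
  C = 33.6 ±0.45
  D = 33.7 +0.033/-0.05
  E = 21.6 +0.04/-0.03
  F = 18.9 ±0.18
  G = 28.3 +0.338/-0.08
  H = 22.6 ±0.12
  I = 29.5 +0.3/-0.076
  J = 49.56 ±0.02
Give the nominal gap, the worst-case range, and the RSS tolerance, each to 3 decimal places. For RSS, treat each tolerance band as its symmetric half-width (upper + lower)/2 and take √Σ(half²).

nominal=-98.760 wc=[-100.637,-97.086] rss=0.689

Stack each dimension's contribution:
  +A: nom +2.700 → Σnom=2.700; wc +0.240/-0.240 → slack +0.240/-0.240; half-tol=0.240, Σhalf²=0.057600
  -B: nom -33.100 → Σnom=-30.400; wc +0.194/-0.390 → slack +0.434/-0.630; half-tol=0.292, Σhalf²=0.142864
  +C: nom +33.600 → Σnom=3.200; wc +0.450/-0.450 → slack +0.884/-1.080; half-tol=0.450, Σhalf²=0.345364
  -D: nom -33.700 → Σnom=-30.500; wc +0.050/-0.033 → slack +0.934/-1.113; half-tol=0.042, Σhalf²=0.347086
  +E: nom +21.600 → Σnom=-8.900; wc +0.040/-0.030 → slack +0.974/-1.143; half-tol=0.035, Σhalf²=0.348311
  -F: nom -18.900 → Σnom=-27.800; wc +0.180/-0.180 → slack +1.154/-1.323; half-tol=0.180, Σhalf²=0.380711
  -G: nom -28.300 → Σnom=-56.100; wc +0.080/-0.338 → slack +1.234/-1.661; half-tol=0.209, Σhalf²=0.424392
  -H: nom -22.600 → Σnom=-78.700; wc +0.120/-0.120 → slack +1.354/-1.781; half-tol=0.120, Σhalf²=0.438792
  +I: nom +29.500 → Σnom=-49.200; wc +0.300/-0.076 → slack +1.654/-1.857; half-tol=0.188, Σhalf²=0.474136
  -J: nom -49.560 → Σnom=-98.760; wc +0.020/-0.020 → slack +1.674/-1.877; half-tol=0.020, Σhalf²=0.474536
Nominal = -98.760. Worst-case = [-98.760 - 1.877, -98.760 + 1.674] = [-100.637, -97.086]. RSS = √0.474536 = 0.689.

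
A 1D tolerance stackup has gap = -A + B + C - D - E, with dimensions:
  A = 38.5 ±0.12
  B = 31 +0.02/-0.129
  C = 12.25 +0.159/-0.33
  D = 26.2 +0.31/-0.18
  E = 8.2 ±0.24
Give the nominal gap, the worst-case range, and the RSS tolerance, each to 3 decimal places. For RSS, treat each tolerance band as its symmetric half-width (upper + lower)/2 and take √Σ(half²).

Stack each dimension's contribution:
  -A: nom -38.500 → Σnom=-38.500; wc +0.120/-0.120 → slack +0.120/-0.120; half-tol=0.120, Σhalf²=0.014400
  +B: nom +31.000 → Σnom=-7.500; wc +0.020/-0.129 → slack +0.140/-0.249; half-tol=0.074, Σhalf²=0.019950
  +C: nom +12.250 → Σnom=4.750; wc +0.159/-0.330 → slack +0.299/-0.579; half-tol=0.244, Σhalf²=0.079730
  -D: nom -26.200 → Σnom=-21.450; wc +0.180/-0.310 → slack +0.479/-0.889; half-tol=0.245, Σhalf²=0.139755
  -E: nom -8.200 → Σnom=-29.650; wc +0.240/-0.240 → slack +0.719/-1.129; half-tol=0.240, Σhalf²=0.197355
Nominal = -29.650. Worst-case = [-29.650 - 1.129, -29.650 + 0.719] = [-30.779, -28.931]. RSS = √0.197355 = 0.444.

nominal=-29.650 wc=[-30.779,-28.931] rss=0.444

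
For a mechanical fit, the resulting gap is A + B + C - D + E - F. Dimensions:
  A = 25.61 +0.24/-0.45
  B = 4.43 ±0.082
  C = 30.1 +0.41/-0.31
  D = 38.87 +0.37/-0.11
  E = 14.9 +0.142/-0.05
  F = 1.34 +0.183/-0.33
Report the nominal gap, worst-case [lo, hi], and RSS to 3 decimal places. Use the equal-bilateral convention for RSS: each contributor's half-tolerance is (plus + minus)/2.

Stack each dimension's contribution:
  +A: nom +25.610 → Σnom=25.610; wc +0.240/-0.450 → slack +0.240/-0.450; half-tol=0.345, Σhalf²=0.119025
  +B: nom +4.430 → Σnom=30.040; wc +0.082/-0.082 → slack +0.322/-0.532; half-tol=0.082, Σhalf²=0.125749
  +C: nom +30.100 → Σnom=60.140; wc +0.410/-0.310 → slack +0.732/-0.842; half-tol=0.360, Σhalf²=0.255349
  -D: nom -38.870 → Σnom=21.270; wc +0.110/-0.370 → slack +0.842/-1.212; half-tol=0.240, Σhalf²=0.312949
  +E: nom +14.900 → Σnom=36.170; wc +0.142/-0.050 → slack +0.984/-1.262; half-tol=0.096, Σhalf²=0.322165
  -F: nom -1.340 → Σnom=34.830; wc +0.330/-0.183 → slack +1.314/-1.445; half-tol=0.257, Σhalf²=0.387957
Nominal = 34.830. Worst-case = [34.830 - 1.445, 34.830 + 1.314] = [33.385, 36.144]. RSS = √0.387957 = 0.623.

nominal=34.830 wc=[33.385,36.144] rss=0.623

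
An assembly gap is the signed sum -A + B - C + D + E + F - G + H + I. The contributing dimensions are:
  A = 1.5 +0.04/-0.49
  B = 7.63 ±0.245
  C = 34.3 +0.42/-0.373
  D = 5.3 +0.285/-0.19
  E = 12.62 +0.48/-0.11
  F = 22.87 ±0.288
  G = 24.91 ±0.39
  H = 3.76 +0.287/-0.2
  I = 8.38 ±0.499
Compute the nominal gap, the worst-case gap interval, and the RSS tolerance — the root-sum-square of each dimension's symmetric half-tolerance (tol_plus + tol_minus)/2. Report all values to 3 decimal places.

Stack each dimension's contribution:
  -A: nom -1.500 → Σnom=-1.500; wc +0.490/-0.040 → slack +0.490/-0.040; half-tol=0.265, Σhalf²=0.070225
  +B: nom +7.630 → Σnom=6.130; wc +0.245/-0.245 → slack +0.735/-0.285; half-tol=0.245, Σhalf²=0.130250
  -C: nom -34.300 → Σnom=-28.170; wc +0.373/-0.420 → slack +1.108/-0.705; half-tol=0.396, Σhalf²=0.287462
  +D: nom +5.300 → Σnom=-22.870; wc +0.285/-0.190 → slack +1.393/-0.895; half-tol=0.237, Σhalf²=0.343868
  +E: nom +12.620 → Σnom=-10.250; wc +0.480/-0.110 → slack +1.873/-1.005; half-tol=0.295, Σhalf²=0.430893
  +F: nom +22.870 → Σnom=12.620; wc +0.288/-0.288 → slack +2.161/-1.293; half-tol=0.288, Σhalf²=0.513837
  -G: nom -24.910 → Σnom=-12.290; wc +0.390/-0.390 → slack +2.551/-1.683; half-tol=0.390, Σhalf²=0.665937
  +H: nom +3.760 → Σnom=-8.530; wc +0.287/-0.200 → slack +2.838/-1.883; half-tol=0.243, Σhalf²=0.725230
  +I: nom +8.380 → Σnom=-0.150; wc +0.499/-0.499 → slack +3.337/-2.382; half-tol=0.499, Σhalf²=0.974231
Nominal = -0.150. Worst-case = [-0.150 - 2.382, -0.150 + 3.337] = [-2.532, 3.187]. RSS = √0.974231 = 0.987.

nominal=-0.150 wc=[-2.532,3.187] rss=0.987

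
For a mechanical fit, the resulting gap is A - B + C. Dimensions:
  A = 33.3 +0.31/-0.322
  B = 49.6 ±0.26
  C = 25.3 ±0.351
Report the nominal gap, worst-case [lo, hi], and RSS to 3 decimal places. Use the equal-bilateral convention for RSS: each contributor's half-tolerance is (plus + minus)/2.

nominal=9.000 wc=[8.067,9.921] rss=0.539

Stack each dimension's contribution:
  +A: nom +33.300 → Σnom=33.300; wc +0.310/-0.322 → slack +0.310/-0.322; half-tol=0.316, Σhalf²=0.099856
  -B: nom -49.600 → Σnom=-16.300; wc +0.260/-0.260 → slack +0.570/-0.582; half-tol=0.260, Σhalf²=0.167456
  +C: nom +25.300 → Σnom=9.000; wc +0.351/-0.351 → slack +0.921/-0.933; half-tol=0.351, Σhalf²=0.290657
Nominal = 9.000. Worst-case = [9.000 - 0.933, 9.000 + 0.921] = [8.067, 9.921]. RSS = √0.290657 = 0.539.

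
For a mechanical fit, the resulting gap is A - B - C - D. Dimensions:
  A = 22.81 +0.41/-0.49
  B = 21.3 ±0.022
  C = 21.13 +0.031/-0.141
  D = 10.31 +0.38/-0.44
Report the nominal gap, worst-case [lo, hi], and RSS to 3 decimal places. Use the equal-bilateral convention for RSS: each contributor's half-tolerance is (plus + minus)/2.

Stack each dimension's contribution:
  +A: nom +22.810 → Σnom=22.810; wc +0.410/-0.490 → slack +0.410/-0.490; half-tol=0.450, Σhalf²=0.202500
  -B: nom -21.300 → Σnom=1.510; wc +0.022/-0.022 → slack +0.432/-0.512; half-tol=0.022, Σhalf²=0.202984
  -C: nom -21.130 → Σnom=-19.620; wc +0.141/-0.031 → slack +0.573/-0.543; half-tol=0.086, Σhalf²=0.210380
  -D: nom -10.310 → Σnom=-29.930; wc +0.440/-0.380 → slack +1.013/-0.923; half-tol=0.410, Σhalf²=0.378480
Nominal = -29.930. Worst-case = [-29.930 - 0.923, -29.930 + 1.013] = [-30.853, -28.917]. RSS = √0.378480 = 0.615.

nominal=-29.930 wc=[-30.853,-28.917] rss=0.615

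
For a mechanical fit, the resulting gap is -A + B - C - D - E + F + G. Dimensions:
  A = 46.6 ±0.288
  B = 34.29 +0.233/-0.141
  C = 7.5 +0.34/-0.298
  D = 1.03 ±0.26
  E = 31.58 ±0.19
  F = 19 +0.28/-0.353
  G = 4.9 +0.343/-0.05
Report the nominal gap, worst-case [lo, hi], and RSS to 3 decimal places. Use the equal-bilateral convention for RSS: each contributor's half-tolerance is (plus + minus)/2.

nominal=-28.520 wc=[-30.142,-26.628] rss=0.680

Stack each dimension's contribution:
  -A: nom -46.600 → Σnom=-46.600; wc +0.288/-0.288 → slack +0.288/-0.288; half-tol=0.288, Σhalf²=0.082944
  +B: nom +34.290 → Σnom=-12.310; wc +0.233/-0.141 → slack +0.521/-0.429; half-tol=0.187, Σhalf²=0.117913
  -C: nom -7.500 → Σnom=-19.810; wc +0.298/-0.340 → slack +0.819/-0.769; half-tol=0.319, Σhalf²=0.219674
  -D: nom -1.030 → Σnom=-20.840; wc +0.260/-0.260 → slack +1.079/-1.029; half-tol=0.260, Σhalf²=0.287274
  -E: nom -31.580 → Σnom=-52.420; wc +0.190/-0.190 → slack +1.269/-1.219; half-tol=0.190, Σhalf²=0.323374
  +F: nom +19.000 → Σnom=-33.420; wc +0.280/-0.353 → slack +1.549/-1.572; half-tol=0.317, Σhalf²=0.423546
  +G: nom +4.900 → Σnom=-28.520; wc +0.343/-0.050 → slack +1.892/-1.622; half-tol=0.197, Σhalf²=0.462159
Nominal = -28.520. Worst-case = [-28.520 - 1.622, -28.520 + 1.892] = [-30.142, -26.628]. RSS = √0.462159 = 0.680.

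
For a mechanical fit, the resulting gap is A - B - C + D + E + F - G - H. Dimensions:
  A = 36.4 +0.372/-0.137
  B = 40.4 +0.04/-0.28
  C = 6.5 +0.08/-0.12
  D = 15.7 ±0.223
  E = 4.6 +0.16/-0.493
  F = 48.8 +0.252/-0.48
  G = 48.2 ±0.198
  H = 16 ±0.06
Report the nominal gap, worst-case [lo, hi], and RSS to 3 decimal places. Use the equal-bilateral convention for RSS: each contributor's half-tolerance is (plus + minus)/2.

Stack each dimension's contribution:
  +A: nom +36.400 → Σnom=36.400; wc +0.372/-0.137 → slack +0.372/-0.137; half-tol=0.255, Σhalf²=0.064770
  -B: nom -40.400 → Σnom=-4.000; wc +0.280/-0.040 → slack +0.652/-0.177; half-tol=0.160, Σhalf²=0.090370
  -C: nom -6.500 → Σnom=-10.500; wc +0.120/-0.080 → slack +0.772/-0.257; half-tol=0.100, Σhalf²=0.100370
  +D: nom +15.700 → Σnom=5.200; wc +0.223/-0.223 → slack +0.995/-0.480; half-tol=0.223, Σhalf²=0.150099
  +E: nom +4.600 → Σnom=9.800; wc +0.160/-0.493 → slack +1.155/-0.973; half-tol=0.327, Σhalf²=0.256702
  +F: nom +48.800 → Σnom=58.600; wc +0.252/-0.480 → slack +1.407/-1.453; half-tol=0.366, Σhalf²=0.390657
  -G: nom -48.200 → Σnom=10.400; wc +0.198/-0.198 → slack +1.605/-1.651; half-tol=0.198, Σhalf²=0.429862
  -H: nom -16.000 → Σnom=-5.600; wc +0.060/-0.060 → slack +1.665/-1.711; half-tol=0.060, Σhalf²=0.433461
Nominal = -5.600. Worst-case = [-5.600 - 1.711, -5.600 + 1.665] = [-7.311, -3.935]. RSS = √0.433461 = 0.658.

nominal=-5.600 wc=[-7.311,-3.935] rss=0.658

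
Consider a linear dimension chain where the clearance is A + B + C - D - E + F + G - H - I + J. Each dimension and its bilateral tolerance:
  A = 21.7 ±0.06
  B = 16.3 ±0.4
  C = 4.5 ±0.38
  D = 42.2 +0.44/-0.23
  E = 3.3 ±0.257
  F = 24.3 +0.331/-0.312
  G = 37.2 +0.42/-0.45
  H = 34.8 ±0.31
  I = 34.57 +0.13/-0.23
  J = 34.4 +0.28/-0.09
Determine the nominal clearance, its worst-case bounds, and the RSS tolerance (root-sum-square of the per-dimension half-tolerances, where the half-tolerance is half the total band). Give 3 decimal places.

Stack each dimension's contribution:
  +A: nom +21.700 → Σnom=21.700; wc +0.060/-0.060 → slack +0.060/-0.060; half-tol=0.060, Σhalf²=0.003600
  +B: nom +16.300 → Σnom=38.000; wc +0.400/-0.400 → slack +0.460/-0.460; half-tol=0.400, Σhalf²=0.163600
  +C: nom +4.500 → Σnom=42.500; wc +0.380/-0.380 → slack +0.840/-0.840; half-tol=0.380, Σhalf²=0.308000
  -D: nom -42.200 → Σnom=0.300; wc +0.230/-0.440 → slack +1.070/-1.280; half-tol=0.335, Σhalf²=0.420225
  -E: nom -3.300 → Σnom=-3.000; wc +0.257/-0.257 → slack +1.327/-1.537; half-tol=0.257, Σhalf²=0.486274
  +F: nom +24.300 → Σnom=21.300; wc +0.331/-0.312 → slack +1.658/-1.849; half-tol=0.322, Σhalf²=0.589636
  +G: nom +37.200 → Σnom=58.500; wc +0.420/-0.450 → slack +2.078/-2.299; half-tol=0.435, Σhalf²=0.778861
  -H: nom -34.800 → Σnom=23.700; wc +0.310/-0.310 → slack +2.388/-2.609; half-tol=0.310, Σhalf²=0.874961
  -I: nom -34.570 → Σnom=-10.870; wc +0.230/-0.130 → slack +2.618/-2.739; half-tol=0.180, Σhalf²=0.907361
  +J: nom +34.400 → Σnom=23.530; wc +0.280/-0.090 → slack +2.898/-2.829; half-tol=0.185, Σhalf²=0.941586
Nominal = 23.530. Worst-case = [23.530 - 2.829, 23.530 + 2.898] = [20.701, 26.428]. RSS = √0.941586 = 0.970.

nominal=23.530 wc=[20.701,26.428] rss=0.970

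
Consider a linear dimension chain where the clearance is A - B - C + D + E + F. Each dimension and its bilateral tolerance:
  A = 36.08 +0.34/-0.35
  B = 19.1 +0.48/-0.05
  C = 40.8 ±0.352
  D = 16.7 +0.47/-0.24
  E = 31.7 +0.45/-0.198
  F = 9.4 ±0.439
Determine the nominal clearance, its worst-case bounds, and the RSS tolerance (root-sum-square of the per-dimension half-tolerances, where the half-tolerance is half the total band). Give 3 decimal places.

nominal=33.980 wc=[31.921,36.081] rss=0.858

Stack each dimension's contribution:
  +A: nom +36.080 → Σnom=36.080; wc +0.340/-0.350 → slack +0.340/-0.350; half-tol=0.345, Σhalf²=0.119025
  -B: nom -19.100 → Σnom=16.980; wc +0.050/-0.480 → slack +0.390/-0.830; half-tol=0.265, Σhalf²=0.189250
  -C: nom -40.800 → Σnom=-23.820; wc +0.352/-0.352 → slack +0.742/-1.182; half-tol=0.352, Σhalf²=0.313154
  +D: nom +16.700 → Σnom=-7.120; wc +0.470/-0.240 → slack +1.212/-1.422; half-tol=0.355, Σhalf²=0.439179
  +E: nom +31.700 → Σnom=24.580; wc +0.450/-0.198 → slack +1.662/-1.620; half-tol=0.324, Σhalf²=0.544155
  +F: nom +9.400 → Σnom=33.980; wc +0.439/-0.439 → slack +2.101/-2.059; half-tol=0.439, Σhalf²=0.736876
Nominal = 33.980. Worst-case = [33.980 - 2.059, 33.980 + 2.101] = [31.921, 36.081]. RSS = √0.736876 = 0.858.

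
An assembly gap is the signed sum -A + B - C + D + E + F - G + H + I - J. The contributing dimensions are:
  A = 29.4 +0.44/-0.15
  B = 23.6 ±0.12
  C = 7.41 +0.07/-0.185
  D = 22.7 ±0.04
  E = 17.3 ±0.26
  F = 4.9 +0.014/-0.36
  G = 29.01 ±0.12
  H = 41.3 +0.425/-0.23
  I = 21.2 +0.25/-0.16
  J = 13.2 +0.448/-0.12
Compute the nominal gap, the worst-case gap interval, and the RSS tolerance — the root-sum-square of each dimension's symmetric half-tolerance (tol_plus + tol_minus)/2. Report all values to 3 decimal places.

nominal=51.980 wc=[49.732,53.664] rss=0.683

Stack each dimension's contribution:
  -A: nom -29.400 → Σnom=-29.400; wc +0.150/-0.440 → slack +0.150/-0.440; half-tol=0.295, Σhalf²=0.087025
  +B: nom +23.600 → Σnom=-5.800; wc +0.120/-0.120 → slack +0.270/-0.560; half-tol=0.120, Σhalf²=0.101425
  -C: nom -7.410 → Σnom=-13.210; wc +0.185/-0.070 → slack +0.455/-0.630; half-tol=0.128, Σhalf²=0.117681
  +D: nom +22.700 → Σnom=9.490; wc +0.040/-0.040 → slack +0.495/-0.670; half-tol=0.040, Σhalf²=0.119281
  +E: nom +17.300 → Σnom=26.790; wc +0.260/-0.260 → slack +0.755/-0.930; half-tol=0.260, Σhalf²=0.186881
  +F: nom +4.900 → Σnom=31.690; wc +0.014/-0.360 → slack +0.769/-1.290; half-tol=0.187, Σhalf²=0.221850
  -G: nom -29.010 → Σnom=2.680; wc +0.120/-0.120 → slack +0.889/-1.410; half-tol=0.120, Σhalf²=0.236250
  +H: nom +41.300 → Σnom=43.980; wc +0.425/-0.230 → slack +1.314/-1.640; half-tol=0.328, Σhalf²=0.343506
  +I: nom +21.200 → Σnom=65.180; wc +0.250/-0.160 → slack +1.564/-1.800; half-tol=0.205, Σhalf²=0.385532
  -J: nom -13.200 → Σnom=51.980; wc +0.120/-0.448 → slack +1.684/-2.248; half-tol=0.284, Σhalf²=0.466188
Nominal = 51.980. Worst-case = [51.980 - 2.248, 51.980 + 1.684] = [49.732, 53.664]. RSS = √0.466188 = 0.683.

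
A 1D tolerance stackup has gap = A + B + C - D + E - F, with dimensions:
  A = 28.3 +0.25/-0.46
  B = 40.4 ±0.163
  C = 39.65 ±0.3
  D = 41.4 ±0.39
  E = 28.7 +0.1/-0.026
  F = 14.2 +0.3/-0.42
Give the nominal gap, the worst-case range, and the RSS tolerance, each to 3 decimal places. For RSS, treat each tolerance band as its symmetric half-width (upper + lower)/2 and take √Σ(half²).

Stack each dimension's contribution:
  +A: nom +28.300 → Σnom=28.300; wc +0.250/-0.460 → slack +0.250/-0.460; half-tol=0.355, Σhalf²=0.126025
  +B: nom +40.400 → Σnom=68.700; wc +0.163/-0.163 → slack +0.413/-0.623; half-tol=0.163, Σhalf²=0.152594
  +C: nom +39.650 → Σnom=108.350; wc +0.300/-0.300 → slack +0.713/-0.923; half-tol=0.300, Σhalf²=0.242594
  -D: nom -41.400 → Σnom=66.950; wc +0.390/-0.390 → slack +1.103/-1.313; half-tol=0.390, Σhalf²=0.394694
  +E: nom +28.700 → Σnom=95.650; wc +0.100/-0.026 → slack +1.203/-1.339; half-tol=0.063, Σhalf²=0.398663
  -F: nom -14.200 → Σnom=81.450; wc +0.420/-0.300 → slack +1.623/-1.639; half-tol=0.360, Σhalf²=0.528263
Nominal = 81.450. Worst-case = [81.450 - 1.639, 81.450 + 1.623] = [79.811, 83.073]. RSS = √0.528263 = 0.727.

nominal=81.450 wc=[79.811,83.073] rss=0.727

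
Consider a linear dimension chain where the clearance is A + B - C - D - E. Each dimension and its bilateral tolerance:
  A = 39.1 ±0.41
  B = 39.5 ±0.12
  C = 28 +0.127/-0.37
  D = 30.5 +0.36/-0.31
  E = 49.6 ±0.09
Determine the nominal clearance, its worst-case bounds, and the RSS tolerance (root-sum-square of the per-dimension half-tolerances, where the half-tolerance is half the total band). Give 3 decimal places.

Stack each dimension's contribution:
  +A: nom +39.100 → Σnom=39.100; wc +0.410/-0.410 → slack +0.410/-0.410; half-tol=0.410, Σhalf²=0.168100
  +B: nom +39.500 → Σnom=78.600; wc +0.120/-0.120 → slack +0.530/-0.530; half-tol=0.120, Σhalf²=0.182500
  -C: nom -28.000 → Σnom=50.600; wc +0.370/-0.127 → slack +0.900/-0.657; half-tol=0.248, Σhalf²=0.244252
  -D: nom -30.500 → Σnom=20.100; wc +0.310/-0.360 → slack +1.210/-1.017; half-tol=0.335, Σhalf²=0.356477
  -E: nom -49.600 → Σnom=-29.500; wc +0.090/-0.090 → slack +1.300/-1.107; half-tol=0.090, Σhalf²=0.364577
Nominal = -29.500. Worst-case = [-29.500 - 1.107, -29.500 + 1.300] = [-30.607, -28.200]. RSS = √0.364577 = 0.604.

nominal=-29.500 wc=[-30.607,-28.200] rss=0.604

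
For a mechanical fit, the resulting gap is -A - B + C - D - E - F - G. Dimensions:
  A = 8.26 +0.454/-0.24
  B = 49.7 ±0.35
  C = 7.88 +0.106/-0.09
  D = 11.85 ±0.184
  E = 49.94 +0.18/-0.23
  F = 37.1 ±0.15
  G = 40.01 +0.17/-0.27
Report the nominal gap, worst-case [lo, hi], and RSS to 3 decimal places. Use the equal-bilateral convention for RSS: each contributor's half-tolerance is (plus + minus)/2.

Stack each dimension's contribution:
  -A: nom -8.260 → Σnom=-8.260; wc +0.240/-0.454 → slack +0.240/-0.454; half-tol=0.347, Σhalf²=0.120409
  -B: nom -49.700 → Σnom=-57.960; wc +0.350/-0.350 → slack +0.590/-0.804; half-tol=0.350, Σhalf²=0.242909
  +C: nom +7.880 → Σnom=-50.080; wc +0.106/-0.090 → slack +0.696/-0.894; half-tol=0.098, Σhalf²=0.252513
  -D: nom -11.850 → Σnom=-61.930; wc +0.184/-0.184 → slack +0.880/-1.078; half-tol=0.184, Σhalf²=0.286369
  -E: nom -49.940 → Σnom=-111.870; wc +0.230/-0.180 → slack +1.110/-1.258; half-tol=0.205, Σhalf²=0.328394
  -F: nom -37.100 → Σnom=-148.970; wc +0.150/-0.150 → slack +1.260/-1.408; half-tol=0.150, Σhalf²=0.350894
  -G: nom -40.010 → Σnom=-188.980; wc +0.270/-0.170 → slack +1.530/-1.578; half-tol=0.220, Σhalf²=0.399294
Nominal = -188.980. Worst-case = [-188.980 - 1.578, -188.980 + 1.530] = [-190.558, -187.450]. RSS = √0.399294 = 0.632.

nominal=-188.980 wc=[-190.558,-187.450] rss=0.632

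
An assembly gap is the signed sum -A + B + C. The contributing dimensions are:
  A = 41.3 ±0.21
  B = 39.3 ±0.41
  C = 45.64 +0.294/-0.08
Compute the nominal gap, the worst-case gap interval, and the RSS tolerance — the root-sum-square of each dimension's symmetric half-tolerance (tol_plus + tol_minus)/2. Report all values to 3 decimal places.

nominal=43.640 wc=[42.940,44.554] rss=0.497

Stack each dimension's contribution:
  -A: nom -41.300 → Σnom=-41.300; wc +0.210/-0.210 → slack +0.210/-0.210; half-tol=0.210, Σhalf²=0.044100
  +B: nom +39.300 → Σnom=-2.000; wc +0.410/-0.410 → slack +0.620/-0.620; half-tol=0.410, Σhalf²=0.212200
  +C: nom +45.640 → Σnom=43.640; wc +0.294/-0.080 → slack +0.914/-0.700; half-tol=0.187, Σhalf²=0.247169
Nominal = 43.640. Worst-case = [43.640 - 0.700, 43.640 + 0.914] = [42.940, 44.554]. RSS = √0.247169 = 0.497.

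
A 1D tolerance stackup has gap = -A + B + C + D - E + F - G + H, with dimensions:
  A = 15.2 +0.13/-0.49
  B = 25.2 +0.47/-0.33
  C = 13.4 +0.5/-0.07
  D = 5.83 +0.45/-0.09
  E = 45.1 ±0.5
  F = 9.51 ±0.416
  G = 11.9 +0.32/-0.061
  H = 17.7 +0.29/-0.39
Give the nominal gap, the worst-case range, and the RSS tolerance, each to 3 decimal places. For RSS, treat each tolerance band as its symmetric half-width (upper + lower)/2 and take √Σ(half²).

Stack each dimension's contribution:
  -A: nom -15.200 → Σnom=-15.200; wc +0.490/-0.130 → slack +0.490/-0.130; half-tol=0.310, Σhalf²=0.096100
  +B: nom +25.200 → Σnom=10.000; wc +0.470/-0.330 → slack +0.960/-0.460; half-tol=0.400, Σhalf²=0.256100
  +C: nom +13.400 → Σnom=23.400; wc +0.500/-0.070 → slack +1.460/-0.530; half-tol=0.285, Σhalf²=0.337325
  +D: nom +5.830 → Σnom=29.230; wc +0.450/-0.090 → slack +1.910/-0.620; half-tol=0.270, Σhalf²=0.410225
  -E: nom -45.100 → Σnom=-15.870; wc +0.500/-0.500 → slack +2.410/-1.120; half-tol=0.500, Σhalf²=0.660225
  +F: nom +9.510 → Σnom=-6.360; wc +0.416/-0.416 → slack +2.826/-1.536; half-tol=0.416, Σhalf²=0.833281
  -G: nom -11.900 → Σnom=-18.260; wc +0.061/-0.320 → slack +2.887/-1.856; half-tol=0.191, Σhalf²=0.869571
  +H: nom +17.700 → Σnom=-0.560; wc +0.290/-0.390 → slack +3.177/-2.246; half-tol=0.340, Σhalf²=0.985171
Nominal = -0.560. Worst-case = [-0.560 - 2.246, -0.560 + 3.177] = [-2.806, 2.617]. RSS = √0.985171 = 0.993.

nominal=-0.560 wc=[-2.806,2.617] rss=0.993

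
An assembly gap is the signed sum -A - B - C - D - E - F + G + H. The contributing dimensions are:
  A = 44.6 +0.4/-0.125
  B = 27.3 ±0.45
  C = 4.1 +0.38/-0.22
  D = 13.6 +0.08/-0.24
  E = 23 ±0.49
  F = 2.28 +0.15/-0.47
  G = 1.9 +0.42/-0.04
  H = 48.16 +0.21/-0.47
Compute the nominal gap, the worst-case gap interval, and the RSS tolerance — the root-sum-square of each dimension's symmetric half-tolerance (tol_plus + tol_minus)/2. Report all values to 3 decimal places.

Stack each dimension's contribution:
  -A: nom -44.600 → Σnom=-44.600; wc +0.125/-0.400 → slack +0.125/-0.400; half-tol=0.263, Σhalf²=0.068906
  -B: nom -27.300 → Σnom=-71.900; wc +0.450/-0.450 → slack +0.575/-0.850; half-tol=0.450, Σhalf²=0.271406
  -C: nom -4.100 → Σnom=-76.000; wc +0.220/-0.380 → slack +0.795/-1.230; half-tol=0.300, Σhalf²=0.361406
  -D: nom -13.600 → Σnom=-89.600; wc +0.240/-0.080 → slack +1.035/-1.310; half-tol=0.160, Σhalf²=0.387006
  -E: nom -23.000 → Σnom=-112.600; wc +0.490/-0.490 → slack +1.525/-1.800; half-tol=0.490, Σhalf²=0.627106
  -F: nom -2.280 → Σnom=-114.880; wc +0.470/-0.150 → slack +1.995/-1.950; half-tol=0.310, Σhalf²=0.723206
  +G: nom +1.900 → Σnom=-112.980; wc +0.420/-0.040 → slack +2.415/-1.990; half-tol=0.230, Σhalf²=0.776106
  +H: nom +48.160 → Σnom=-64.820; wc +0.210/-0.470 → slack +2.625/-2.460; half-tol=0.340, Σhalf²=0.891706
Nominal = -64.820. Worst-case = [-64.820 - 2.460, -64.820 + 2.625] = [-67.280, -62.195]. RSS = √0.891706 = 0.944.

nominal=-64.820 wc=[-67.280,-62.195] rss=0.944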